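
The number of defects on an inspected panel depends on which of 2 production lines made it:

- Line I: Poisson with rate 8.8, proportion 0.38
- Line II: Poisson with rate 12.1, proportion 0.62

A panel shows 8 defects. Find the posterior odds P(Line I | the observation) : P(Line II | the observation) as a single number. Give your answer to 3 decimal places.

1.301

The posterior odds equal the prior odds times the likelihood ratio: (P(Z=i)/P(Z=j))·(f_i(x)/f_j(x)).
Component likelihoods at x = 8 defects:
  f_I = 0.134446
  f_II = 0.0633577
0.0510897 / 0.0392818 ≈ 1.301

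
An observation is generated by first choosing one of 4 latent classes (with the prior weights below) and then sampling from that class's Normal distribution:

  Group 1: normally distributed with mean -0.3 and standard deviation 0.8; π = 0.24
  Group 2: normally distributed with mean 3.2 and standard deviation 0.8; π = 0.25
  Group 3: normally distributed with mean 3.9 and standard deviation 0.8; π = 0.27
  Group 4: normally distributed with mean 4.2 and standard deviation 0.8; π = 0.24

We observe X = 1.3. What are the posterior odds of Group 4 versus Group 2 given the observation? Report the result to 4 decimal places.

0.0226

Only the two components matter; the odds are (w_i f_i(x)) / (w_j f_j(x)).
Evaluate each component's likelihood at the observed value:
  p_1 = (1/(0.8·√(2π)))·exp(−(1.3−-0.3)²/(2·0.8²)) = 0.498678·exp(-2.00000) = 0.0674887
  p_2 = (1/(0.8·√(2π)))·exp(−(1.3−3.2)²/(2·0.8²)) = 0.498678·exp(-2.82031) = 0.0297149
  p_3 = (1/(0.8·√(2π)))·exp(−(1.3−3.9)²/(2·0.8²)) = 0.498678·exp(-5.28125) = 0.00253631
  p_4 = (1/(0.8·√(2π)))·exp(−(1.3−4.2)²/(2·0.8²)) = 0.498678·exp(-6.57031) = 0.000698827
Odds = (0.24/0.25) × (0.000698827/0.0297149) = 0.96 × 0.0235177 ≈ 0.0226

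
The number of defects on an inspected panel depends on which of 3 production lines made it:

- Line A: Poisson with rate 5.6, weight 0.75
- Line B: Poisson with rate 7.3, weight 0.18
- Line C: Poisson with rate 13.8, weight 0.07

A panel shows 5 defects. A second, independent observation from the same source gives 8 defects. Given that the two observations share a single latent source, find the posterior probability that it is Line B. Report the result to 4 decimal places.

Posterior ∝ prior × likelihood, so P(k | x) ∝ w_k f_k(x); normalise over all components.
Since both observations come from the same component, the likelihood for component k is f_k(x₁)·f_k(x₂).
  p_A = [e^(−5.6)·5.6^5/5! = 0.169711] × [0.0887022] = 0.0150537
  p_B = [e^(−7.3)·7.3^5/5! = 0.116703] × [0.135118] = 0.0157687
  p_C = [e^(−13.8)·13.8^5/5! = 0.00423595] × [0.0331321] = 0.000140346
Weight by the priors:
  w_A·p_A = 0.75 × 0.0150537 = 0.0112903
  w_B·p_B = 0.18 × 0.0157687 = 0.00283837
  w_C·p_C = 0.07 × 0.000140346 = 9.82419e-06
Evidence: 0.0112903 + 0.00283837 + 9.82419e-06 = 0.0141385
P(Line B | data) = 0.00283837 / 0.0141385 ≈ 0.2008

0.2008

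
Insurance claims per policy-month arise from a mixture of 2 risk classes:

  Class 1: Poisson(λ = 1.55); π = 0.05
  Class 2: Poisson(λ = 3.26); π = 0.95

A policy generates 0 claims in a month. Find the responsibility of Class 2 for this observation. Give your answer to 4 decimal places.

By Bayes' theorem, P(k | x) = π_k f_k(x) / Σ_j π_j f_j(x).
Evaluate each component's likelihood at the observed value:
  L_1 = e^(−1.55)·1.55^0/0! = 0.212248
  L_2 = e^(−3.26)·3.26^0/0! = 0.0383884
Prior × likelihood for each component:
  π_1·L_1 = 0.05 × 0.212248 = 0.0106124
  π_2·L_2 = 0.95 × 0.0383884 = 0.036469
Evidence: 0.0106124 + 0.036469 = 0.0470814
So the posterior for Class 2 is 0.036469 / 0.0470814 ≈ 0.7746.

0.7746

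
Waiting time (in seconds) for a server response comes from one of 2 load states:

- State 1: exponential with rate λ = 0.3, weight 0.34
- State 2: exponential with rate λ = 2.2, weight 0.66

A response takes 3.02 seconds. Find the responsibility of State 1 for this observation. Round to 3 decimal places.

Apply Bayes' rule: the posterior for each component is proportional to its prior times its likelihood at x.
Exponential densities:
  f_1 = 0.121241
  f_2 = 0.00286398
Unnormalised posteriors:
  π_1·f_1 = 0.34 × 0.121241 = 0.041222
  π_2·f_2 = 0.66 × 0.00286398 = 0.00189023
Marginal: 0.041222 + 0.00189023 = 0.0431123
Responsibility of State 1: 0.041222 / 0.0431123 ≈ 0.956

0.956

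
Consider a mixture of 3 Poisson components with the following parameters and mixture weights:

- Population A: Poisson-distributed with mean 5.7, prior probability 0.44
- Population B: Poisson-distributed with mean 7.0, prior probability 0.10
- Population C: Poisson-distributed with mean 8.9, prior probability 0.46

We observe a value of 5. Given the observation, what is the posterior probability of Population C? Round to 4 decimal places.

0.2521

Apply Bayes' rule: the posterior for each component is proportional to its prior times its likelihood at x.
Poisson probabilities:
  f_A = e^(−5.7)·5.7^5/5! = 0.16777
  f_B = e^(−7.0)·7.0^5/5! = 0.127717
  f_C = e^(−8.9)·8.9^5/5! = 0.063467
Multiply by the mixture weights:
  π_A·f_A = 0.44 × 0.16777 = 0.0738188
  π_B·f_B = 0.10 × 0.127717 = 0.0127717
  π_C·f_C = 0.46 × 0.063467 = 0.0291948
Normaliser: 0.0738188 + 0.0127717 + 0.0291948 = 0.115785
P(Population C | x) = 0.0291948 / 0.115785 ≈ 0.2521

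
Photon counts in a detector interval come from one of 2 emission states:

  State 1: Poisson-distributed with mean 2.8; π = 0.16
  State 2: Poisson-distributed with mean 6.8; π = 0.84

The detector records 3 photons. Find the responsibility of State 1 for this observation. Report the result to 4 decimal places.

0.4206

Posterior ∝ prior × likelihood, so P(k | x) ∝ π_k f_k(x); normalise over all components.
Evaluate each component's likelihood at the observed value:
  L_1 = e^(−2.8)·2.8^3/3! = 0.222484
  L_2 = e^(−6.8)·6.8^3/3! = 0.0583678
Multiply by the mixture weights:
  π_1·L_1 = 0.16 × 0.222484 = 0.0355974
  π_2·L_2 = 0.84 × 0.0583678 = 0.0490289
Normaliser: 0.0355974 + 0.0490289 = 0.0846263
So the posterior for State 1 is 0.0355974 / 0.0846263 ≈ 0.4206.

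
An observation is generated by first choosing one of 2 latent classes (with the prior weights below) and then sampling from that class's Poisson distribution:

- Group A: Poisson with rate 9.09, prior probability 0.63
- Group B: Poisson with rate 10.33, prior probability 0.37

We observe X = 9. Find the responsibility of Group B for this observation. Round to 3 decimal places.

P(component k | x) = π_k·f_k(x) / marginal(x), where marginal(x) = Σ_j π_j·f_j(x).
Poisson probabilities:
  p_A = 0.131697
  p_B = 0.12047
Weight by the priors:
  π_A·p_A = 0.63 × 0.131697 = 0.082969
  π_B·p_B = 0.37 × 0.12047 = 0.0445738
Marginal: 0.082969 + 0.0445738 = 0.127543
Responsibility of Group B: 0.0445738 / 0.127543 ≈ 0.349

0.349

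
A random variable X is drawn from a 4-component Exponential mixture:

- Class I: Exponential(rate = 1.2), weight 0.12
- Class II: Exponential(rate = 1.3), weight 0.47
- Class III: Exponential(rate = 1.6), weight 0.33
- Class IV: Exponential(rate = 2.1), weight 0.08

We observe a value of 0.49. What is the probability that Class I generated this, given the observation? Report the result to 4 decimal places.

0.1136

Apply Bayes' rule: the posterior for each component is proportional to its prior times its likelihood at x.
Evaluate each component's likelihood at the observed value:
  L_I = 0.666524
  L_II = 0.68754
  L_III = 0.730522
  L_IV = 0.750465
Prior × likelihood for each component:
  w_I·L_I = 0.12 × 0.666524 = 0.0799829
  w_II·L_II = 0.47 × 0.68754 = 0.323144
  w_III·L_III = 0.33 × 0.730522 = 0.241072
  w_IV·L_IV = 0.08 × 0.750465 = 0.0600372
Evidence: 0.0799829 + 0.323144 + 0.241072 + 0.0600372 = 0.704236
So the posterior for Class I is 0.0799829 / 0.704236 ≈ 0.1136.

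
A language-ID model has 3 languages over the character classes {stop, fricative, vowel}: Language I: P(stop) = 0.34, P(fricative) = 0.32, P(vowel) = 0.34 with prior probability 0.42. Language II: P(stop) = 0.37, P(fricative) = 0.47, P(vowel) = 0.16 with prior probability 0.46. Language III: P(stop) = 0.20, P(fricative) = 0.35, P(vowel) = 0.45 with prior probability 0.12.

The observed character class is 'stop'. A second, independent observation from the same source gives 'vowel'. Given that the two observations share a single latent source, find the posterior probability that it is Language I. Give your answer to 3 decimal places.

Posterior ∝ prior × likelihood, so P(k | x) ∝ P(Z=k) f_k(x); normalise over all components.
Since both observations come from the same component, the likelihood for component k is f_k(x₁)·f_k(x₂).
  L_I = [P(stop | comp) = 0.34] × [0.34] = 0.1156
  L_II = [P(stop | comp) = 0.37] × [0.16] = 0.0592
  L_III = [P(stop | comp) = 0.20] × [0.45] = 0.09
Unnormalised posteriors:
  P(Z=I)·L_I = 0.42 × 0.1156 = 0.048552
  P(Z=II)·L_II = 0.46 × 0.0592 = 0.027232
  P(Z=III)·L_III = 0.12 × 0.09 = 0.0108
Sum: 0.048552 + 0.027232 + 0.0108 = 0.086584
Responsibility of Language I: 0.048552 / 0.086584 ≈ 0.561

0.561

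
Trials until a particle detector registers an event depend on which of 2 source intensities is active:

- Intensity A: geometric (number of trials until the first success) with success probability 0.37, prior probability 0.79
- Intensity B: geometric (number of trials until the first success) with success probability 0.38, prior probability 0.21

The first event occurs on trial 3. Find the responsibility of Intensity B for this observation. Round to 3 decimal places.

By Bayes' theorem, P(k | x) = P(Z=k) f_k(x) / Σ_j P(Z=j) f_j(x).
Component likelihoods at x = 3:
  L_A = 0.37·(1−0.37)^2 = 0.37·0.3969 = 0.146853
  L_B = 0.38·(1−0.38)^2 = 0.38·0.3844 = 0.146072
Prior × likelihood for each component:
  P(Z=A)·L_A = 0.79 × 0.146853 = 0.116014
  P(Z=B)·L_B = 0.21 × 0.146072 = 0.0306751
Sum: 0.116014 + 0.0306751 = 0.146689
P(Intensity B | 3) ≈ 0.209

0.209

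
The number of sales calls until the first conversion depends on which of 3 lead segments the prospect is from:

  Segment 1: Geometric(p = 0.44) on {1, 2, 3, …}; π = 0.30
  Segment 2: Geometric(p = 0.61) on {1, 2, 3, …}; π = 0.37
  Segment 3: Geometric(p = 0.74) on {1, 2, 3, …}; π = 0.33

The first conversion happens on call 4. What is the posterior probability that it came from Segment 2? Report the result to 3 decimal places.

0.328

P(component k | x) = π_k·f_k(x) / marginal(x), where marginal(x) = Σ_j π_j·f_j(x).
Geometric probabilities:
  f_1 = 0.44·(1−0.44)^3 = 0.44·0.175616 = 0.077271
  f_2 = 0.61·(1−0.61)^3 = 0.61·0.059319 = 0.0361846
  f_3 = 0.74·(1−0.74)^3 = 0.74·0.017576 = 0.0130062
Unnormalised posteriors:
  π_1·f_1 = 0.30 × 0.077271 = 0.0231813
  π_2·f_2 = 0.37 × 0.0361846 = 0.0133883
  π_3·f_3 = 0.33 × 0.0130062 = 0.00429206
Evidence: 0.0231813 + 0.0133883 + 0.00429206 = 0.0408617
So the posterior for Segment 2 is 0.0133883 / 0.0408617 ≈ 0.328.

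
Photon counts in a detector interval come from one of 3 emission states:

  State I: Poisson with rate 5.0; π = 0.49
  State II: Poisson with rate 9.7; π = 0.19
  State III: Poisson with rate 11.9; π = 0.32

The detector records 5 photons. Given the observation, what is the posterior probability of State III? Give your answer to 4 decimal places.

0.0438

The responsibility of component k is π_k f_k(x) divided by Σ_j π_j f_j(x).
Component likelihoods at x = 5 photons:
  f_I = 0.175467
  f_II = 0.0438552
  f_III = 0.0135036
Weight by the priors:
  π_I·f_I = 0.49 × 0.175467 = 0.085979
  π_II·f_II = 0.19 × 0.0438552 = 0.00833249
  π_III·f_III = 0.32 × 0.0135036 = 0.00432115
Marginal: 0.085979 + 0.00833249 + 0.00432115 = 0.0986326
Responsibility of State III: 0.00432115 / 0.0986326 ≈ 0.0438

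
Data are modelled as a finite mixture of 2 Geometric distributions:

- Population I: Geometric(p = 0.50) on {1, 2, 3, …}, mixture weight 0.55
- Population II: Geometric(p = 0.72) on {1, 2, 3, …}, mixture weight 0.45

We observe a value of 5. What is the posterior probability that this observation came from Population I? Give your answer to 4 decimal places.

Posterior ∝ prior × likelihood, so P(k | x) ∝ w_k f_k(x); normalise over all components.
Evaluate each component's likelihood at the observed value:
  f_I = 0.50·(1−0.50)^4 = 0.50·0.0625 = 0.03125
  f_II = 0.72·(1−0.72)^4 = 0.72·0.00614656 = 0.00442552
Weight by the priors:
  w_I·f_I = 0.55 × 0.03125 = 0.0171875
  w_II·f_II = 0.45 × 0.00442552 = 0.00199149
Marginal: 0.0171875 + 0.00199149 = 0.019179
P(Population I | data) ≈ 0.8962

0.8962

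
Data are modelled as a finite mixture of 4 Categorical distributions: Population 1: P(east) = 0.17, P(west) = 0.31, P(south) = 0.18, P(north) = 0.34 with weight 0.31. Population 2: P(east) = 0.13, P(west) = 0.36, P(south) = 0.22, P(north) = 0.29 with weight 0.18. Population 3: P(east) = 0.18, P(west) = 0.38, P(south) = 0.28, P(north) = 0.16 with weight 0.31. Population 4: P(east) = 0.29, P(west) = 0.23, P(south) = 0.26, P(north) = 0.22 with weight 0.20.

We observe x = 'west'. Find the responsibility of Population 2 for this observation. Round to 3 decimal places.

0.200

Apply Bayes' rule: the posterior for each component is proportional to its prior times its likelihood at x.
Component likelihoods at x = 'west':
  L_1 = P(west | comp) = 0.31
  L_2 = P(west | comp) = 0.36
  L_3 = P(west | comp) = 0.38
  L_4 = P(west | comp) = 0.23
Prior × likelihood for each component:
  π_1·L_1 = 0.31 × 0.31 = 0.0961
  π_2·L_2 = 0.18 × 0.36 = 0.0648
  π_3·L_3 = 0.31 × 0.38 = 0.1178
  π_4·L_4 = 0.20 × 0.23 = 0.046
Denominator: 0.0961 + 0.0648 + 0.1178 + 0.046 = 0.3247
P(Population 2 | 'west') ≈ 0.200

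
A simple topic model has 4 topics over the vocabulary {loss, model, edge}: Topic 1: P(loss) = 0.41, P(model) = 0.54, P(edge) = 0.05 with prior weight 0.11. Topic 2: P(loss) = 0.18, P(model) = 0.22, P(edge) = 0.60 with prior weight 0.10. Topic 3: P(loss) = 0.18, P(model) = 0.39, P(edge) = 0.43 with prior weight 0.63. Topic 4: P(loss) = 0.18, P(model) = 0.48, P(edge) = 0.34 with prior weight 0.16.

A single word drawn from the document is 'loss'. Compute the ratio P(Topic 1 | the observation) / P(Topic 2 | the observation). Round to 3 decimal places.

2.506

Since P(k|x) ∝ P(Z=k) f_k(x), the posterior odds are P(Z=i) f_i(x) / (P(Z=j) f_j(x)).
Categorical probabilities:
  p_1 = 0.41
  p_2 = 0.18
  p_3 = 0.18
  p_4 = 0.18
0.0451 / 0.018 ≈ 2.506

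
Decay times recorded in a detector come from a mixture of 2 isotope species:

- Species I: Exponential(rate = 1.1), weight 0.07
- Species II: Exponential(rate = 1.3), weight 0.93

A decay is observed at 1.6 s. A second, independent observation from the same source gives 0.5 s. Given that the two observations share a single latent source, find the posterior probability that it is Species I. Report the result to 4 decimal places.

0.0758

Posterior ∝ prior × likelihood, so P(k | x) ∝ w_k f_k(x); normalise over all components.
Since both observations come from the same component, the likelihood for component k is f_k(x₁)·f_k(x₂).
  p_I = [1.1·e^(−1.1·1.6) = 1.1·e^(−1.7600) = 0.189249] × [0.634645] = 0.120106
  p_II = [1.3·e^(−1.3·1.6) = 1.3·e^(−2.0800) = 0.162409] × [0.67866] = 0.110221
Multiply by the mixture weights:
  w_I·p_I = 0.07 × 0.120106 = 0.00840743
  w_II·p_II = 0.93 × 0.110221 = 0.102505
Evidence: 0.00840743 + 0.102505 = 0.110913
So the posterior for Species I is 0.00840743 / 0.110913 ≈ 0.0758.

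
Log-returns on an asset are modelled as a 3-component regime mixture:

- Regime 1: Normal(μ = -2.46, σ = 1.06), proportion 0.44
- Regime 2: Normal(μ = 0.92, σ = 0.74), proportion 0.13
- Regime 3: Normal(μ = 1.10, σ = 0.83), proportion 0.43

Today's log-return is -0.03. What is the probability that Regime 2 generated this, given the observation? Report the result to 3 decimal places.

0.247

P(component k | x) = w_k·f_k(x) / marginal(x), where marginal(x) = Σ_j w_j·f_j(x).
Evaluate each component's likelihood at the observed value:
  p_1 = (1/(1.06·√(2π)))·exp(−(-0.03−-2.46)²/(2·1.06²)) = 0.376361·exp(-2.62767) = 0.0271908
  p_2 = (1/(0.74·√(2π)))·exp(−(-0.03−0.92)²/(2·0.74²)) = 0.539111·exp(-0.82405) = 0.236482
  p_3 = (1/(0.83·√(2π)))·exp(−(-0.03−1.10)²/(2·0.83²)) = 0.480653·exp(-0.92677) = 0.190258
Multiply by the mixture weights:
  w_1·p_1 = 0.44 × 0.0271908 = 0.0119639
  w_2·p_2 = 0.13 × 0.236482 = 0.0307426
  w_3·p_3 = 0.43 × 0.190258 = 0.0818108
Sum: 0.0119639 + 0.0307426 + 0.0818108 = 0.124517
P(Regime 2 | -0.03) = 0.0307426 / 0.124517 ≈ 0.247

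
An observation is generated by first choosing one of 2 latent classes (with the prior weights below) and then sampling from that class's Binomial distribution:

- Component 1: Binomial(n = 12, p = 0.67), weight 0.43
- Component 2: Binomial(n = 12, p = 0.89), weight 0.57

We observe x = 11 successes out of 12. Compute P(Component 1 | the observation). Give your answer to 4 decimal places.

0.0906

The responsibility of component k is w_k f_k(x) divided by Σ_j w_j f_j(x).
Component likelihoods at x = 11 successes out of 12:
  L_1 = 0.0483635
  L_2 = 0.366323
Prior × likelihood for each component:
  w_1·L_1 = 0.43 × 0.0483635 = 0.0207963
  w_2·L_2 = 0.57 × 0.366323 = 0.208804
Marginal: 0.0207963 + 0.208804 = 0.2296
Responsibility of Component 1: 0.0207963 / 0.2296 ≈ 0.0906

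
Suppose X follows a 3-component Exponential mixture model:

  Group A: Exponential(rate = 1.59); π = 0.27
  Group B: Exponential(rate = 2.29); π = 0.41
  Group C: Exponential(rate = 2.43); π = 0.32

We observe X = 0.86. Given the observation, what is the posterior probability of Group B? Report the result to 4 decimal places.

Apply Bayes' rule: the posterior for each component is proportional to its prior times its likelihood at x.
Evaluate each component's likelihood at the observed value:
  f_A = 1.59·e^(−1.59·0.86) = 1.59·e^(−1.3674) = 0.405082
  f_B = 2.29·e^(−2.29·0.86) = 2.29·e^(−1.9694) = 0.319548
  f_C = 2.43·e^(−2.43·0.86) = 2.43·e^(−2.0898) = 0.30062
Weight by the priors:
  π_A·f_A = 0.27 × 0.405082 = 0.109372
  π_B·f_B = 0.41 × 0.319548 = 0.131015
  π_C·f_C = 0.32 × 0.30062 = 0.0961984
Evidence: 0.109372 + 0.131015 + 0.0961984 = 0.336585
So the posterior for Group B is 0.131015 / 0.336585 ≈ 0.3892.

0.3892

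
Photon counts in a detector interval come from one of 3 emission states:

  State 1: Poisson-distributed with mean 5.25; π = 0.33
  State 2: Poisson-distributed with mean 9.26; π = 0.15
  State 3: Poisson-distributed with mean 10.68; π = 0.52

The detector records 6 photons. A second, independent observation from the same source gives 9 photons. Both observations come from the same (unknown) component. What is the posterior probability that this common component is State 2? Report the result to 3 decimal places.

0.246

Posterior ∝ prior × likelihood, so P(k | x) ∝ π_k f_k(x); normalise over all components.
Since both observations come from the same component, the likelihood for component k is f_k(x₁)·f_k(x₂).
  f_1 = [e^(−5.25)·5.25^6/6! = 0.152608] × [0.0438152] = 0.00668655
  f_2 = [e^(−9.26)·9.26^6/6! = 0.0833233] × [0.131271] = 0.0109379
  f_3 = [e^(−10.68)·10.68^6/6! = 0.0474056] × [0.114581] = 0.00543179
Weight by the priors:
  π_1·f_1 = 0.33 × 0.00668655 = 0.00220656
  π_2·f_2 = 0.15 × 0.0109379 = 0.00164069
  π_3·f_3 = 0.52 × 0.00543179 = 0.00282453
Marginal: 0.00220656 + 0.00164069 + 0.00282453 = 0.00667178
So the posterior for State 2 is 0.00164069 / 0.00667178 ≈ 0.246.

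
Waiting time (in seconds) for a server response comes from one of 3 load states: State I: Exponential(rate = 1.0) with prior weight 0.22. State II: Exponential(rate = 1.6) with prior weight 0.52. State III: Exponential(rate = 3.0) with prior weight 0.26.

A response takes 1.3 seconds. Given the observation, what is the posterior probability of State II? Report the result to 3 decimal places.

Apply Bayes' rule: the posterior for each component is proportional to its prior times its likelihood at x.
Exponential densities:
  f_I = 1.0·e^(−1.0·1.3) = 1.0·e^(−1.3000) = 0.272532
  f_II = 1.6·e^(−1.6·1.3) = 1.6·e^(−2.0800) = 0.199888
  f_III = 3.0·e^(−3.0·1.3) = 3.0·e^(−3.9000) = 0.0607257
Multiply by the mixture weights:
  π_I·f_I = 0.22 × 0.272532 = 0.059957
  π_II·f_II = 0.52 × 0.199888 = 0.103942
  π_III·f_III = 0.26 × 0.0607257 = 0.0157887
Marginal: 0.059957 + 0.103942 + 0.0157887 = 0.179688
P(State II | the observation) = 0.103942 / 0.179688 ≈ 0.578

0.578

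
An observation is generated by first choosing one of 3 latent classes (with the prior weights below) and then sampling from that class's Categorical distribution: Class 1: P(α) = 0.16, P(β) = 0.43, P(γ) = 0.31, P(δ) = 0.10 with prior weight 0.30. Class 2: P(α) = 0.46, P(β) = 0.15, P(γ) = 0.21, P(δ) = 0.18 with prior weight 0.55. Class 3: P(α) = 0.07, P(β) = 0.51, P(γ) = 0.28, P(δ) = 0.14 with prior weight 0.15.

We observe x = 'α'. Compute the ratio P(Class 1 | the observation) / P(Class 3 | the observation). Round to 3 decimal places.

4.571

The posterior odds equal the prior odds times the likelihood ratio: (π_i/π_j)·(f_i(x)/f_j(x)).
Evaluate each component's likelihood at the observed value:
  p_1 = 0.16
  p_2 = 0.46
  p_3 = 0.07
Posterior odds = (π_1·p_1) / (π_3·p_3) = (0.30·0.16) / (0.15·0.07) = 0.048 / 0.0105 ≈ 4.571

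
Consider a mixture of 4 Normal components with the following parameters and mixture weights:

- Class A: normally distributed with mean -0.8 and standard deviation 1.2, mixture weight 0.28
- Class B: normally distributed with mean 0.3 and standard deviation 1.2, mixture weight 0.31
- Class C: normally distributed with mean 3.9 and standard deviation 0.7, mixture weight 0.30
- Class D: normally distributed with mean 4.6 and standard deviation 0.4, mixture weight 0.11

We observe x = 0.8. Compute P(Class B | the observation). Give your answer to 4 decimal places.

0.7117

P(component k | x) = P(Z=k)·f_k(x) / marginal(x), where marginal(x) = Σ_j P(Z=j)·f_j(x).
Normal densities:
  f_A = (1/(1.2·√(2π)))·exp(−(0.8−-0.8)²/(2·1.2²)) = 0.332452·exp(-0.88889) = 0.136675
  f_B = (1/(1.2·√(2π)))·exp(−(0.8−0.3)²/(2·1.2²)) = 0.332452·exp(-0.08681) = 0.30481
  f_C = (1/(0.7·√(2π)))·exp(−(0.8−3.9)²/(2·0.7²)) = 0.569918·exp(-9.80612) = 3.14099e-05
  f_D = (1/(0.4·√(2π)))·exp(−(0.8−4.6)²/(2·0.4²)) = 0.997356·exp(-45.12500) = 2.51948e-20
Multiply by the mixture weights:
  P(Z=A)·f_A = 0.28 × 0.136675 = 0.038269
  P(Z=B)·f_B = 0.31 × 0.30481 = 0.0944912
  P(Z=C)·f_C = 0.30 × 3.14099e-05 = 9.42298e-06
  P(Z=D)·f_D = 0.11 × 2.51948e-20 = 2.77143e-21
Denominator: 0.038269 + 0.0944912 + 9.42298e-06 + 2.77143e-21 = 0.13277
P(Class B | data) = 0.0944912 / 0.13277 ≈ 0.7117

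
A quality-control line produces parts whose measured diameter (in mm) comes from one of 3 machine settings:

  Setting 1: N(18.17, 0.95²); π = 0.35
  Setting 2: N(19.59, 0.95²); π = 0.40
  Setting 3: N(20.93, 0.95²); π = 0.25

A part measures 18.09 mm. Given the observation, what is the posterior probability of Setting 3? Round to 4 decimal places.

0.0061

P(component k | x) = P(Z=k)·f_k(x) / marginal(x), where marginal(x) = Σ_j P(Z=j)·f_j(x).
Component likelihoods at x = 18.09 mm:
  L_1 = 0.418453
  L_2 = 0.120732
  L_3 = 0.00481451
Multiply by the mixture weights:
  P(Z=1)·L_1 = 0.35 × 0.418453 = 0.146459
  P(Z=2)·L_2 = 0.40 × 0.120732 = 0.0482928
  P(Z=3)·L_3 = 0.25 × 0.00481451 = 0.00120363
Evidence: 0.146459 + 0.0482928 + 0.00120363 = 0.195955
Responsibility of Setting 3: 0.00120363 / 0.195955 ≈ 0.0061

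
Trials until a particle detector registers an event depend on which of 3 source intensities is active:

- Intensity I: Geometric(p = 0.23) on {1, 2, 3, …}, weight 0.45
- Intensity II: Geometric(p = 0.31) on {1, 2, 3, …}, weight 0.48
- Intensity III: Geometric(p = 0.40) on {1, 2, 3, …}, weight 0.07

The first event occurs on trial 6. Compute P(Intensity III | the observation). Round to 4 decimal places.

0.0407

Posterior ∝ prior × likelihood, so P(k | x) ∝ π_k f_k(x); normalise over all components.
Geometric probabilities:
  f_I = 0.062256
  f_II = 0.048485
  f_III = 0.031104
Weight by the priors:
  π_I·f_I = 0.45 × 0.062256 = 0.0280152
  π_II·f_II = 0.48 × 0.048485 = 0.0232728
  π_III·f_III = 0.07 × 0.031104 = 0.00217728
Evidence: 0.0280152 + 0.0232728 + 0.00217728 = 0.0534653
P(Intensity III | the observation) = 0.00217728 / 0.0534653 ≈ 0.0407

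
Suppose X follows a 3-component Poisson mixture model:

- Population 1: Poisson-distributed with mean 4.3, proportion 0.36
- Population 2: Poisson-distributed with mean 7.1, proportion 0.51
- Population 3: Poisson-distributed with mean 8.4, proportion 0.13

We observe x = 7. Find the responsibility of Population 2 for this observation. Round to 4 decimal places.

0.6360

Apply Bayes' rule: the posterior for each component is proportional to its prior times its likelihood at x.
Evaluate each component's likelihood at the observed value:
  L_1 = 0.0731783
  L_2 = 0.148897
  L_3 = 0.131659
Prior × likelihood for each component:
  π_1·L_1 = 0.36 × 0.0731783 = 0.0263442
  π_2·L_2 = 0.51 × 0.148897 = 0.0759377
  π_3·L_3 = 0.13 × 0.131659 = 0.0171157
Evidence: 0.0263442 + 0.0759377 + 0.0171157 = 0.119398
P(Population 2 | data) = 0.0759377 / 0.119398 ≈ 0.6360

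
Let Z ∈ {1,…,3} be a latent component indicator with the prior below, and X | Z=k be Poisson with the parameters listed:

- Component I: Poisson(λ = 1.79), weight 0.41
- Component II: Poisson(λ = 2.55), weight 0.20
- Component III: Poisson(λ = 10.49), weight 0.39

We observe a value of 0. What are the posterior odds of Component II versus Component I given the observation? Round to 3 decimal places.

0.228

Posterior odds = (π_i f_i(x)) / (π_j f_j(x)); the normalising sum cancels.
Poisson probabilities:
  p_I = e^(−1.79)·1.79^0/0! = 0.16696
  p_II = e^(−2.55)·2.55^0/0! = 0.0780817
  p_III = e^(−10.49)·10.49^0/0! = 2.78132e-05
Odds = (0.20/0.41) × (0.0780817/0.16696) = 0.487805 × 0.467666 ≈ 0.228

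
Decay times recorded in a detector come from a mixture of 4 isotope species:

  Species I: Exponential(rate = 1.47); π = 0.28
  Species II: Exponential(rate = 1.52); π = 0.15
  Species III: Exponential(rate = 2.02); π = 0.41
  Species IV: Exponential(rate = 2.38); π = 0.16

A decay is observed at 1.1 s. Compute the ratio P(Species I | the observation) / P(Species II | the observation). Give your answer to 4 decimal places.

Posterior odds = (π_i f_i(x)) / (π_j f_j(x)); the normalising sum cancels.
Exponential densities:
  L_I = 1.47·e^(−1.47·1.1) = 1.47·e^(−1.6170) = 0.291785
  L_II = 1.52·e^(−1.52·1.1) = 1.52·e^(−1.6720) = 0.285564
  L_III = 2.02·e^(−2.02·1.1) = 2.02·e^(−2.2220) = 0.218952
  L_IV = 2.38·e^(−2.38·1.1) = 2.38·e^(−2.6180) = 0.173618
Posterior odds = (π_I·L_I) / (π_II·L_II) = (0.28·0.291785) / (0.15·0.285564) = 0.0816998 / 0.0428346 ≈ 1.9073

1.9073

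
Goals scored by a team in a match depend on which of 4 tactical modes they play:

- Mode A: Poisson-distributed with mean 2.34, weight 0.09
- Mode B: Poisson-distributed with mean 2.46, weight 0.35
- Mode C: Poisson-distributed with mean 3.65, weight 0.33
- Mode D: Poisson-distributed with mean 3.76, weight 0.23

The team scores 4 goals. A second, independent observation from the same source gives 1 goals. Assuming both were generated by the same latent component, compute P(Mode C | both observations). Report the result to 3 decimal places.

0.274

The responsibility of component k is π_k f_k(x) divided by Σ_j π_j f_j(x).
Since both observations come from the same component, the likelihood for component k is f_k(x₁)·f_k(x₂).
  f_A = [e^(−2.34)·2.34^4/4! = 0.120338] × [0.225407] = 0.027125
  f_B = [e^(−2.46)·2.46^4/4! = 0.130366] × [0.21017] = 0.027399
  f_C = [e^(−3.65)·3.65^4/4! = 0.192214] × [0.0948676] = 0.0182349
  f_D = [e^(−3.76)·3.76^4/4! = 0.193907] × [0.0875469] = 0.0169759
Weight by the priors:
  π_A·f_A = 0.09 × 0.027125 = 0.00244125
  π_B·f_B = 0.35 × 0.027399 = 0.00958967
  π_C·f_C = 0.33 × 0.0182349 = 0.00601752
  π_D·f_D = 0.23 × 0.0169759 = 0.00390446
Sum: 0.00244125 + 0.00958967 + 0.00601752 + 0.00390446 = 0.0219529
P(Mode C | x₁,x₂) ≈ 0.274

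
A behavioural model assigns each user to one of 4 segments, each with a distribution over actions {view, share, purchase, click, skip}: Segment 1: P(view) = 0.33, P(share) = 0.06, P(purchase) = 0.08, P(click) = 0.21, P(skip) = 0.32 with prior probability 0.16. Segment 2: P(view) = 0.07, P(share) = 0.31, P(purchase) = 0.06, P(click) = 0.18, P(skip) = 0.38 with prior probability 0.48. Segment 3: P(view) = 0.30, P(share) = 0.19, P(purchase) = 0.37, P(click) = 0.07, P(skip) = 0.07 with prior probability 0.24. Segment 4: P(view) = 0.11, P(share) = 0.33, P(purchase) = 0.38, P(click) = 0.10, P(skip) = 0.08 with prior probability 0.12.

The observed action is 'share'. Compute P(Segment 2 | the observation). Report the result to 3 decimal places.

0.611

The responsibility of component k is P(Z=k) f_k(x) divided by Σ_j P(Z=j) f_j(x).
Categorical probabilities:
  L_1 = P(share | comp) = 0.06
  L_2 = P(share | comp) = 0.31
  L_3 = P(share | comp) = 0.19
  L_4 = P(share | comp) = 0.33
Prior × likelihood for each component:
  P(Z=1)·L_1 = 0.16 × 0.06 = 0.0096
  P(Z=2)·L_2 = 0.48 × 0.31 = 0.1488
  P(Z=3)·L_3 = 0.24 × 0.19 = 0.0456
  P(Z=4)·L_4 = 0.12 × 0.33 = 0.0396
Denominator: 0.0096 + 0.1488 + 0.0456 + 0.0396 = 0.2436
Responsibility of Segment 2: 0.1488 / 0.2436 ≈ 0.611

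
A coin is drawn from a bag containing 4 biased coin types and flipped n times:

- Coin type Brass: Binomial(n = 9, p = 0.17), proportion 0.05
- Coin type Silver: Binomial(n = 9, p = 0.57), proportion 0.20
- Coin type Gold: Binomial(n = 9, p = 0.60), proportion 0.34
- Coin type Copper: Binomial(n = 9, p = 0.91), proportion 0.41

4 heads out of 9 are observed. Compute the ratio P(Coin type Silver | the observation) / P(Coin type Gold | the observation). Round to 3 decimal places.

0.688

Since P(k|x) ∝ P(Z=k) f_k(x), the posterior odds are P(Z=i) f_i(x) / (P(Z=j) f_j(x)).
Evaluate each component's likelihood at the observed value:
  f_Brass = 0.0414531
  f_Silver = 0.195529
  f_Gold = 0.167215
  f_Copper = 0.00051021
Odds = (0.20/0.34) × (0.195529/0.167215) = 0.588235 × 1.16933 ≈ 0.688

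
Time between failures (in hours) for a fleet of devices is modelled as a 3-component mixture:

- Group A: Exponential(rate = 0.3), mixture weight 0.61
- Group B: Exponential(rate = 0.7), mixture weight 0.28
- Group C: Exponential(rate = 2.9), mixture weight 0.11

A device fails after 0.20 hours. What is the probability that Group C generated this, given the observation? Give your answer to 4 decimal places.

Apply Bayes' rule: the posterior for each component is proportional to its prior times its likelihood at x.
Exponential densities:
  f_A = 0.282529
  f_B = 0.608551
  f_C = 1.62371
Unnormalised posteriors:
  π_A·f_A = 0.61 × 0.282529 = 0.172343
  π_B·f_B = 0.28 × 0.608551 = 0.170394
  π_C·f_C = 0.11 × 1.62371 = 0.178608
Marginal: 0.172343 + 0.170394 + 0.178608 = 0.521345
Responsibility of Group C: 0.178608 / 0.521345 ≈ 0.3426

0.3426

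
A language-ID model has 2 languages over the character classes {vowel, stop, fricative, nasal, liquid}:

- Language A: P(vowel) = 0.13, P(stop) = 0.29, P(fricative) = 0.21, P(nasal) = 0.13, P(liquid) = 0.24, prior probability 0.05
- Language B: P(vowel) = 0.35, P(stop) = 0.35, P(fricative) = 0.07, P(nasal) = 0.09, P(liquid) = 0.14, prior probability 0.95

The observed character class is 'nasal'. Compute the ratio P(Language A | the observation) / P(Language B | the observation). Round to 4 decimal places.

Posterior odds = (w_i f_i(x)) / (w_j f_j(x)); the normalising sum cancels.
Evaluate each component's likelihood at the observed value:
  p_A = 0.13
  p_B = 0.09
Posterior odds = (w_A·p_A) / (w_B·p_B) = (0.05·0.13) / (0.95·0.09) = 0.0065 / 0.0855 ≈ 0.0760

0.0760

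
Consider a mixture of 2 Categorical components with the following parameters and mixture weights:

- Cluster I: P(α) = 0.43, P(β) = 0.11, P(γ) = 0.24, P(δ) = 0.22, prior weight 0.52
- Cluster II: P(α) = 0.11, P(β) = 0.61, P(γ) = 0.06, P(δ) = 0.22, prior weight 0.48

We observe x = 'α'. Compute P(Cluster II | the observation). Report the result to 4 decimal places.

P(component k | x) = π_k·f_k(x) / marginal(x), where marginal(x) = Σ_j π_j·f_j(x).
Component likelihoods at x = 'α':
  p_I = P(α | comp) = 0.43
  p_II = P(α | comp) = 0.11
Unnormalised posteriors:
  π_I·p_I = 0.52 × 0.43 = 0.2236
  π_II·p_II = 0.48 × 0.11 = 0.0528
Denominator: 0.2236 + 0.0528 = 0.2764
Responsibility of Cluster II: 0.0528 / 0.2764 ≈ 0.1910

0.1910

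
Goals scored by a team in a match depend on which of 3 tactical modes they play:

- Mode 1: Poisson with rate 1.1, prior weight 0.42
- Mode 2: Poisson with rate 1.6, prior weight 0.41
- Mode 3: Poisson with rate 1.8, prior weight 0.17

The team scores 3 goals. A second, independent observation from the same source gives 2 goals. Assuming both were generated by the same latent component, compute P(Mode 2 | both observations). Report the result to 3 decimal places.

0.519

The responsibility of component k is π_k f_k(x) divided by Σ_j π_j f_j(x).
Since both observations come from the same component, the likelihood for component k is f_k(x₁)·f_k(x₂).
  L_1 = [e^(−1.1)·1.1^3/3! = 0.0738419] × [0.201387] = 0.0148708
  L_2 = [e^(−1.6)·1.6^3/3! = 0.137828] × [0.258428] = 0.0356186
  L_3 = [e^(−1.8)·1.8^3/3! = 0.160671] × [0.267784] = 0.043025
Unnormalised posteriors:
  π_1·L_1 = 0.42 × 0.0148708 = 0.00624574
  π_2·L_2 = 0.41 × 0.0356186 = 0.0146036
  π_3·L_3 = 0.17 × 0.043025 = 0.00731425
Denominator: 0.00624574 + 0.0146036 + 0.00731425 = 0.0281636
Responsibility of Mode 2: 0.0146036 / 0.0281636 ≈ 0.519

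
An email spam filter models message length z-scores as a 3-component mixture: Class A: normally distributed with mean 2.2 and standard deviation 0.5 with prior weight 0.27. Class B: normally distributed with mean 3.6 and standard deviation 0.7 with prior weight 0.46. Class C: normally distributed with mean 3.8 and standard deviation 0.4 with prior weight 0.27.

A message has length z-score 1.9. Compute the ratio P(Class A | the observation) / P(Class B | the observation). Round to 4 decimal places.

13.1005

Only the two components matter; the odds are (w_i f_i(x)) / (w_j f_j(x)).
Component likelihoods at x = 1.9:
  p_A = (1/(0.5·√(2π)))·exp(−(1.9−2.2)²/(2·0.5²)) = 0.797885·exp(-0.18000) = 0.666449
  p_B = (1/(0.7·√(2π)))·exp(−(1.9−3.6)²/(2·0.7²)) = 0.569918·exp(-2.94898) = 0.0298598
  p_C = (1/(0.4·√(2π)))·exp(−(1.9−3.8)²/(2·0.4²)) = 0.997356·exp(-11.28125) = 1.25738e-05
Odds = (0.27/0.46) × (0.666449/0.0298598) = 0.586957 × 22.3193 ≈ 13.1005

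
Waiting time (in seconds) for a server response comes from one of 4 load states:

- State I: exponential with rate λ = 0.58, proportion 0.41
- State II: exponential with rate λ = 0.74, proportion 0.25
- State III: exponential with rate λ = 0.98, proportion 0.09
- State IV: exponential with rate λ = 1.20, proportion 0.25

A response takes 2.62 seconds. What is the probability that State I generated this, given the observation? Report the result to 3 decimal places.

0.529

By Bayes' theorem, P(k | x) = π_k f_k(x) / Σ_j π_j f_j(x).
Evaluate each component's likelihood at the observed value:
  f_I = 0.126904
  f_II = 0.106469
  f_III = 0.0751851
  f_IV = 0.051732
Unnormalised posteriors:
  π_I·f_I = 0.41 × 0.126904 = 0.0520305
  π_II·f_II = 0.25 × 0.106469 = 0.0266172
  π_III·f_III = 0.09 × 0.0751851 = 0.00676666
  π_IV·f_IV = 0.25 × 0.051732 = 0.012933
Evidence: 0.0520305 + 0.0266172 + 0.00676666 + 0.012933 = 0.0983473
P(State I | the observation) ≈ 0.529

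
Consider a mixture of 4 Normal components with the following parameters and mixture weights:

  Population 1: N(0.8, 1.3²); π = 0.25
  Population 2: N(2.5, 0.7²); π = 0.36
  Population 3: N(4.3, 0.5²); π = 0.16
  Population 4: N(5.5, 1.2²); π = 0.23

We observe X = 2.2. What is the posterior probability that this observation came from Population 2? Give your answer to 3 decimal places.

0.807

Posterior ∝ prior × likelihood, so P(k | x) ∝ π_k f_k(x); normalise over all components.
Evaluate each component's likelihood at the observed value:
  L_1 = 0.171841
  L_2 = 0.51991
  L_3 = 0.000117886
  L_4 = 0.00757797
Prior × likelihood for each component:
  π_1·L_1 = 0.25 × 0.171841 = 0.0429603
  π_2·L_2 = 0.36 × 0.51991 = 0.187167
  π_3·L_3 = 0.16 × 0.000117886 = 1.88618e-05
  π_4·L_4 = 0.23 × 0.00757797 = 0.00174293
Evidence: 0.0429603 + 0.187167 + 1.88618e-05 + 0.00174293 = 0.23189
Responsibility of Population 2: 0.187167 / 0.23189 ≈ 0.807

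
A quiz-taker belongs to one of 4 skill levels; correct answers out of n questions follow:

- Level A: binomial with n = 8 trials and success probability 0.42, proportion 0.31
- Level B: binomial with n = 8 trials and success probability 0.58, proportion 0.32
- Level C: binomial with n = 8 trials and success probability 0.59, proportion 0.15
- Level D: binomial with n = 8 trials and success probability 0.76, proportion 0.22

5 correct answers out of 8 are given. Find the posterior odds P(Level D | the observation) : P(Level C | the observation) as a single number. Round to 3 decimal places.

The posterior odds equal the prior odds times the likelihood ratio: (w_i/w_j)·(f_i(x)/f_j(x)).
Binomial probabilities:
  f_A = 0.142797
  f_B = 0.272318
  f_C = 0.27593
  f_D = 0.196286
Odds = (0.22/0.15) × (0.196286/0.27593) = 1.46667 × 0.711361 ≈ 1.043

1.043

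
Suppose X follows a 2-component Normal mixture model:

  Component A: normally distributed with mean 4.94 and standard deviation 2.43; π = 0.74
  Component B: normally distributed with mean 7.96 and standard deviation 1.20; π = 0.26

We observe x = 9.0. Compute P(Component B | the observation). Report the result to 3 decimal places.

0.664

Apply Bayes' rule: the posterior for each component is proportional to its prior times its likelihood at x.
Normal densities:
  p_A = 0.0406569
  p_B = 0.228364
Multiply by the mixture weights:
  P(Z=A)·p_A = 0.74 × 0.0406569 = 0.0300861
  P(Z=B)·p_B = 0.26 × 0.228364 = 0.0593746
Denominator: 0.0300861 + 0.0593746 = 0.0894607
P(Component B | the observation) = 0.0593746 / 0.0894607 ≈ 0.664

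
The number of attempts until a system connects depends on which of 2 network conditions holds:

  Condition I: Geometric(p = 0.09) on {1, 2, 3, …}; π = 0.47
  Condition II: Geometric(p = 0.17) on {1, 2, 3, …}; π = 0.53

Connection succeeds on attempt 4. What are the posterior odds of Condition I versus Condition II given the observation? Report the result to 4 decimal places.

Posterior odds = (π_i f_i(x)) / (π_j f_j(x)); the normalising sum cancels.
Evaluate each component's likelihood at the observed value:
  L_I = 0.09·(1−0.09)^3 = 0.09·0.753571 = 0.0678214
  L_II = 0.17·(1−0.17)^3 = 0.17·0.571787 = 0.0972038
0.0318761 / 0.051518 ≈ 0.6187

0.6187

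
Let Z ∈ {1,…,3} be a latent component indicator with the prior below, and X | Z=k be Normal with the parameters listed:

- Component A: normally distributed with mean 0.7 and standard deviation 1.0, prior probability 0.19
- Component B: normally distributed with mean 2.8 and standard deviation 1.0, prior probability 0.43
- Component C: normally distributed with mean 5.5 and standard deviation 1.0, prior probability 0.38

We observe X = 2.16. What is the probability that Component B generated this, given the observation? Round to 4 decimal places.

P(component k | x) = w_k·f_k(x) / marginal(x), where marginal(x) = Σ_j w_j·f_j(x).
Normal densities:
  p_A = (1/(1.0·√(2π)))·exp(−(2.16−0.7)²/(2·1.0²)) = 0.398942·exp(-1.06580) = 0.137417
  p_B = (1/(1.0·√(2π)))·exp(−(2.16−2.8)²/(2·1.0²)) = 0.398942·exp(-0.20480) = 0.325062
  p_C = (1/(1.0·√(2π)))·exp(−(2.16−5.5)²/(2·1.0²)) = 0.398942·exp(-5.57780) = 0.00150835
Unnormalised posteriors:
  w_A·p_A = 0.19 × 0.137417 = 0.0261091
  w_B·p_B = 0.43 × 0.325062 = 0.139777
  w_C·p_C = 0.38 × 0.00150835 = 0.000573173
Denominator: 0.0261091 + 0.139777 + 0.000573173 = 0.166459
Responsibility of Component B: 0.139777 / 0.166459 ≈ 0.8397

0.8397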